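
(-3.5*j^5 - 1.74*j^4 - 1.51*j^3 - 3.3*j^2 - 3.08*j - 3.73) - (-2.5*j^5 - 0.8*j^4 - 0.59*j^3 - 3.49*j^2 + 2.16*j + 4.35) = -1.0*j^5 - 0.94*j^4 - 0.92*j^3 + 0.19*j^2 - 5.24*j - 8.08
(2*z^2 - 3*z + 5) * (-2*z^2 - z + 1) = -4*z^4 + 4*z^3 - 5*z^2 - 8*z + 5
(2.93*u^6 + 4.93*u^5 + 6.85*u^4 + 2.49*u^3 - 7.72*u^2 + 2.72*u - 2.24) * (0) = 0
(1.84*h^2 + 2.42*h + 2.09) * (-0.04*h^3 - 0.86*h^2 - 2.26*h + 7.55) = -0.0736*h^5 - 1.6792*h^4 - 6.3232*h^3 + 6.6254*h^2 + 13.5476*h + 15.7795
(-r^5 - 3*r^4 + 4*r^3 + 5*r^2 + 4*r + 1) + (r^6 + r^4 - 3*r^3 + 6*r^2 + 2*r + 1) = r^6 - r^5 - 2*r^4 + r^3 + 11*r^2 + 6*r + 2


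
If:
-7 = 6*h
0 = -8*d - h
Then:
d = 7/48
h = -7/6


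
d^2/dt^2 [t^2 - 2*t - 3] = 2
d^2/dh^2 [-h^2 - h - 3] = -2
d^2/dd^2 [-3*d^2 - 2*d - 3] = -6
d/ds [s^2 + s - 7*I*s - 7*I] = 2*s + 1 - 7*I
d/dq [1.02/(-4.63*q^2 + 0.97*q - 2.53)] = (9.4452*q - 0.9894)/(4.63*q^2 - 0.97*q + 2.53)^2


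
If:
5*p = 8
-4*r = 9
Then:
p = 8/5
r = -9/4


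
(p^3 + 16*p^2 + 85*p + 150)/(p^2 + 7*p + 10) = (p^2 + 11*p + 30)/(p + 2)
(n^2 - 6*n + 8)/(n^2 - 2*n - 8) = (n - 2)/(n + 2)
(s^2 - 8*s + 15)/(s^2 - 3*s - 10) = (s - 3)/(s + 2)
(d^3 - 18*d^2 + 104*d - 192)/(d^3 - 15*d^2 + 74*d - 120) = (d - 8)/(d - 5)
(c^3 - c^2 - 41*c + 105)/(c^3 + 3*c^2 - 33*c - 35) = (c - 3)/(c + 1)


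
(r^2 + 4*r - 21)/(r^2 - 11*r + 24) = (r + 7)/(r - 8)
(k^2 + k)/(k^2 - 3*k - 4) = k/(k - 4)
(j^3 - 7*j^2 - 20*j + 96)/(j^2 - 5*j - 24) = (j^2 + j - 12)/(j + 3)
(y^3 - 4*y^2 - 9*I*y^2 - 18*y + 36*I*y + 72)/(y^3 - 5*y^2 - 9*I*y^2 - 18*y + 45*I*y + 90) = (y - 4)/(y - 5)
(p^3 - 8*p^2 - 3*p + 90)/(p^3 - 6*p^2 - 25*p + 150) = (p + 3)/(p + 5)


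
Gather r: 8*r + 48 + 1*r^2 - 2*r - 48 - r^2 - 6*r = 0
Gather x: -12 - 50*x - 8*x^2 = -8*x^2 - 50*x - 12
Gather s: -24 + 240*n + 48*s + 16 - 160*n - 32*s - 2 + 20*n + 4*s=100*n + 20*s - 10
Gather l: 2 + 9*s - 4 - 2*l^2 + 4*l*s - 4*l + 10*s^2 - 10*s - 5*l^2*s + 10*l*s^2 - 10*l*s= l^2*(-5*s - 2) + l*(10*s^2 - 6*s - 4) + 10*s^2 - s - 2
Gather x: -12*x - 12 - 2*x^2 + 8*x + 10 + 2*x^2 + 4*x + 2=0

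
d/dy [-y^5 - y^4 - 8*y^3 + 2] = y^2*(-5*y^2 - 4*y - 24)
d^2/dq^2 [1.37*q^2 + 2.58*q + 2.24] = 2.74000000000000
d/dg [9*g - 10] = 9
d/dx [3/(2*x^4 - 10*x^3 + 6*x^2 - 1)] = 6*x*(-4*x^2 + 15*x - 6)/(2*x^4 - 10*x^3 + 6*x^2 - 1)^2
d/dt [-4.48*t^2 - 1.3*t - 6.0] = -8.96*t - 1.3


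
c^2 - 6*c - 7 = (c - 7)*(c + 1)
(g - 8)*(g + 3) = g^2 - 5*g - 24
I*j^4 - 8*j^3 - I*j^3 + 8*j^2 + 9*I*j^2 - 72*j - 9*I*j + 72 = (j - 3*I)*(j + 3*I)*(j + 8*I)*(I*j - I)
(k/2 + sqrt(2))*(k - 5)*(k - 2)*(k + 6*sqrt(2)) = k^4/2 - 7*k^3/2 + 4*sqrt(2)*k^3 - 28*sqrt(2)*k^2 + 17*k^2 - 84*k + 40*sqrt(2)*k + 120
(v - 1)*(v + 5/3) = v^2 + 2*v/3 - 5/3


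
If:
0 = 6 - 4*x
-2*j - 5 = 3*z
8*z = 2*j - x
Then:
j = -71/44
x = 3/2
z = -13/22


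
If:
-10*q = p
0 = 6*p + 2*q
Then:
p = 0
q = 0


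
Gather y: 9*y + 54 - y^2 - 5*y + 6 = -y^2 + 4*y + 60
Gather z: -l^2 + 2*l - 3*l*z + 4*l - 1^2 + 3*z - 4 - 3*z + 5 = -l^2 - 3*l*z + 6*l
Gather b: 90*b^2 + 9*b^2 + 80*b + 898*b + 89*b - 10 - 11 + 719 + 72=99*b^2 + 1067*b + 770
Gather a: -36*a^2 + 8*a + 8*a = -36*a^2 + 16*a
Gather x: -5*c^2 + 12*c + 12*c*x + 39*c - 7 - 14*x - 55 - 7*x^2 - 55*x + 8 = -5*c^2 + 51*c - 7*x^2 + x*(12*c - 69) - 54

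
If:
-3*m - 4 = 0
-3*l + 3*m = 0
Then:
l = -4/3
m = -4/3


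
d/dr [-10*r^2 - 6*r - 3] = -20*r - 6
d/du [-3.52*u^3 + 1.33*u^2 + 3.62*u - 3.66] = -10.56*u^2 + 2.66*u + 3.62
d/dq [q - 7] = 1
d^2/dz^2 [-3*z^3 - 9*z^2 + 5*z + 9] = -18*z - 18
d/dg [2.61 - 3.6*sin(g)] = -3.6*cos(g)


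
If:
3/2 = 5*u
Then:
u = 3/10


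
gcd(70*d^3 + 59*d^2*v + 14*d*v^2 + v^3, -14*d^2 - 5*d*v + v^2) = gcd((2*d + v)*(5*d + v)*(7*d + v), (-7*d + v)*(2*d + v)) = 2*d + v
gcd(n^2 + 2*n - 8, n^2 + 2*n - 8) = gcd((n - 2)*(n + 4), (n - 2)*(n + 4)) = n^2 + 2*n - 8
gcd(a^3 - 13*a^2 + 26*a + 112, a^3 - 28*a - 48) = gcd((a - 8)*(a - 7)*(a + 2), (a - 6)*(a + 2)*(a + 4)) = a + 2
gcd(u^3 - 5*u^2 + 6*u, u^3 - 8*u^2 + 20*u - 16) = u - 2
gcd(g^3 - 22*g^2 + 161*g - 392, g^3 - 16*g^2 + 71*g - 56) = g^2 - 15*g + 56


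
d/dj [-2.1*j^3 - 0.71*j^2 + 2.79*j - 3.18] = -6.3*j^2 - 1.42*j + 2.79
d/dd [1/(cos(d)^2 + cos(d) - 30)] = (2*cos(d) + 1)*sin(d)/(cos(d)^2 + cos(d) - 30)^2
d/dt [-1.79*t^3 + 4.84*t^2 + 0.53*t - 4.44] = -5.37*t^2 + 9.68*t + 0.53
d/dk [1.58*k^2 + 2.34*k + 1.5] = 3.16*k + 2.34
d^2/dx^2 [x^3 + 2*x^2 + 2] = 6*x + 4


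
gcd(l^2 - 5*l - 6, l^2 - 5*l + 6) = 1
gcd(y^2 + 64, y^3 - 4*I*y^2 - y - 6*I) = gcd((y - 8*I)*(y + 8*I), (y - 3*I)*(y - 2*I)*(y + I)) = 1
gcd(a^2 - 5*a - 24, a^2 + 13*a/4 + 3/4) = a + 3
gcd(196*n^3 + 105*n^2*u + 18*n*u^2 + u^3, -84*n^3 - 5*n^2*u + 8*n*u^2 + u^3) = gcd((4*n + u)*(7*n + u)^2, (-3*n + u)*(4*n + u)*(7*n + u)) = 28*n^2 + 11*n*u + u^2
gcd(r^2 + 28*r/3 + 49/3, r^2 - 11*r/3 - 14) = r + 7/3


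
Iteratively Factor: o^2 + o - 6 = (o - 2)*(o + 3)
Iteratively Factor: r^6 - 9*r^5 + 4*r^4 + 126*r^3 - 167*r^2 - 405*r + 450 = (r + 3)*(r^5 - 12*r^4 + 40*r^3 + 6*r^2 - 185*r + 150) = (r - 1)*(r + 3)*(r^4 - 11*r^3 + 29*r^2 + 35*r - 150) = (r - 3)*(r - 1)*(r + 3)*(r^3 - 8*r^2 + 5*r + 50) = (r - 3)*(r - 1)*(r + 2)*(r + 3)*(r^2 - 10*r + 25) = (r - 5)*(r - 3)*(r - 1)*(r + 2)*(r + 3)*(r - 5)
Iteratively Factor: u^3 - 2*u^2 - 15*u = (u)*(u^2 - 2*u - 15) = u*(u - 5)*(u + 3)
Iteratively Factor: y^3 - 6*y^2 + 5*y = (y - 1)*(y^2 - 5*y) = y*(y - 1)*(y - 5)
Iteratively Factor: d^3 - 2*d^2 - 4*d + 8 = (d - 2)*(d^2 - 4) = (d - 2)^2*(d + 2)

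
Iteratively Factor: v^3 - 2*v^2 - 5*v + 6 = (v - 3)*(v^2 + v - 2) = (v - 3)*(v + 2)*(v - 1)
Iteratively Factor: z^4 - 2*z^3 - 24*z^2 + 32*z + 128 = (z + 4)*(z^3 - 6*z^2 + 32) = (z + 2)*(z + 4)*(z^2 - 8*z + 16) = (z - 4)*(z + 2)*(z + 4)*(z - 4)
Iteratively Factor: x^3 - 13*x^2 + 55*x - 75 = (x - 5)*(x^2 - 8*x + 15) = (x - 5)*(x - 3)*(x - 5)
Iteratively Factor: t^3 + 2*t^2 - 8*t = (t - 2)*(t^2 + 4*t) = t*(t - 2)*(t + 4)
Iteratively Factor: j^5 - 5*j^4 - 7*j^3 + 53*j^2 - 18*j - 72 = (j - 4)*(j^4 - j^3 - 11*j^2 + 9*j + 18) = (j - 4)*(j + 1)*(j^3 - 2*j^2 - 9*j + 18) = (j - 4)*(j - 3)*(j + 1)*(j^2 + j - 6) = (j - 4)*(j - 3)*(j - 2)*(j + 1)*(j + 3)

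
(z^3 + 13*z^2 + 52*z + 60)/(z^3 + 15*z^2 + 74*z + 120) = (z + 2)/(z + 4)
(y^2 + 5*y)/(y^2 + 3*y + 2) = y*(y + 5)/(y^2 + 3*y + 2)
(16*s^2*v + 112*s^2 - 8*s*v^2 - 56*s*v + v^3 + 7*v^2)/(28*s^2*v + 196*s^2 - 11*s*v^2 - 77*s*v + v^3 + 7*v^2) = (4*s - v)/(7*s - v)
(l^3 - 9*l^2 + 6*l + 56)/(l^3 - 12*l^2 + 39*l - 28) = (l + 2)/(l - 1)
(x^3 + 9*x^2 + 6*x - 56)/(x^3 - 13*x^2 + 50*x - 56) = (x^2 + 11*x + 28)/(x^2 - 11*x + 28)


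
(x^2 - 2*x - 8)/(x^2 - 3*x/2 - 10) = 2*(x + 2)/(2*x + 5)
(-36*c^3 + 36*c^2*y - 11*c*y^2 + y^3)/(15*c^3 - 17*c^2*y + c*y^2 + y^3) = (12*c^2 - 8*c*y + y^2)/(-5*c^2 + 4*c*y + y^2)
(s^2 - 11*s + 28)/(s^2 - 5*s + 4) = (s - 7)/(s - 1)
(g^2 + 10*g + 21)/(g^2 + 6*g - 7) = (g + 3)/(g - 1)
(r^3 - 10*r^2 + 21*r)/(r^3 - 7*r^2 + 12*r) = (r - 7)/(r - 4)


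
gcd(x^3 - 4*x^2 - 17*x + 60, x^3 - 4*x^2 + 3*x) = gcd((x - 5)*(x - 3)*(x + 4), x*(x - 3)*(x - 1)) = x - 3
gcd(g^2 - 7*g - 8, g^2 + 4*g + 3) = g + 1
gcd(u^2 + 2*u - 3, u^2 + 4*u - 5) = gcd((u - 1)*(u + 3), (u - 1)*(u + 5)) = u - 1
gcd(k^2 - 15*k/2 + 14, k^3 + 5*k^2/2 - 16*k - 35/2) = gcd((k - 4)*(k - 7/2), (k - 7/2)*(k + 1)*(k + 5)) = k - 7/2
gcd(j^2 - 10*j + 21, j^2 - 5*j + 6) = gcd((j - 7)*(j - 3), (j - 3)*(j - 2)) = j - 3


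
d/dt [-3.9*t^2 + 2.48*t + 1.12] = 2.48 - 7.8*t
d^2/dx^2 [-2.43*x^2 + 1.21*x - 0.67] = -4.86000000000000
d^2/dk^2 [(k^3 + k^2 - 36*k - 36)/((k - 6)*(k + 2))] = -8/(k^3 + 6*k^2 + 12*k + 8)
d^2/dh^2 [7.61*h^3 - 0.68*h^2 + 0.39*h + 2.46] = 45.66*h - 1.36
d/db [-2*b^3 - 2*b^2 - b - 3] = -6*b^2 - 4*b - 1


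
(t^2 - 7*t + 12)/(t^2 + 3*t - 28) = (t - 3)/(t + 7)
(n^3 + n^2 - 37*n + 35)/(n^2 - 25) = (n^2 + 6*n - 7)/(n + 5)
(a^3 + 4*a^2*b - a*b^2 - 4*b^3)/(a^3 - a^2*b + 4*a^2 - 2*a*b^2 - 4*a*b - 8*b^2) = (a^2 + 3*a*b - 4*b^2)/(a^2 - 2*a*b + 4*a - 8*b)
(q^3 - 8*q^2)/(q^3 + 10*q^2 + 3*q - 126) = q^2*(q - 8)/(q^3 + 10*q^2 + 3*q - 126)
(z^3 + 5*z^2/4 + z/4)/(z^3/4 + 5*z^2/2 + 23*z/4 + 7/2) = z*(4*z + 1)/(z^2 + 9*z + 14)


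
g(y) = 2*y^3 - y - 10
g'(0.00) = -1.00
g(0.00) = -10.00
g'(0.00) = -1.00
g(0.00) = -10.00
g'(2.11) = 25.71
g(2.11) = 6.68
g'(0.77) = 2.56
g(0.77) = -9.86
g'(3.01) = 53.36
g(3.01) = 41.53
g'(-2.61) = 39.87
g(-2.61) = -42.95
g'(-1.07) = 5.87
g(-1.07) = -11.38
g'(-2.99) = 52.64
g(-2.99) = -60.47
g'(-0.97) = 4.65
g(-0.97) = -10.86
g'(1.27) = 8.68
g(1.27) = -7.17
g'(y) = 6*y^2 - 1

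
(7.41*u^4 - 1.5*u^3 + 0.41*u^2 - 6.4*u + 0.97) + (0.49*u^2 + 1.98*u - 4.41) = 7.41*u^4 - 1.5*u^3 + 0.9*u^2 - 4.42*u - 3.44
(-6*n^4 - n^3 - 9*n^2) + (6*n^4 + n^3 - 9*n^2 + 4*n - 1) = -18*n^2 + 4*n - 1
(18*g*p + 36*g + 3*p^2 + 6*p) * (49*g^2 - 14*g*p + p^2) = 882*g^3*p + 1764*g^3 - 105*g^2*p^2 - 210*g^2*p - 24*g*p^3 - 48*g*p^2 + 3*p^4 + 6*p^3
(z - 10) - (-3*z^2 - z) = 3*z^2 + 2*z - 10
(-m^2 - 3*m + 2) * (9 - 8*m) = 8*m^3 + 15*m^2 - 43*m + 18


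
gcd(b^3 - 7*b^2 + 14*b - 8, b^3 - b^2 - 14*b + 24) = b - 2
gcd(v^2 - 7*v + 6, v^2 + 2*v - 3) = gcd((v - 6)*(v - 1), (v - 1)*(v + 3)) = v - 1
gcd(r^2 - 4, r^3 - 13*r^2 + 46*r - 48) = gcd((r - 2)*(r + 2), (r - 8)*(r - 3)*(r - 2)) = r - 2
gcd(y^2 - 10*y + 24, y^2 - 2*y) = 1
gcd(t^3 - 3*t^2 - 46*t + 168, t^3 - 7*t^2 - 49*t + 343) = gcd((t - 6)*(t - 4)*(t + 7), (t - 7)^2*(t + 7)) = t + 7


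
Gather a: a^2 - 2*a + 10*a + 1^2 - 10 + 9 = a^2 + 8*a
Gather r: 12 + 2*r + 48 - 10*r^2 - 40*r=-10*r^2 - 38*r + 60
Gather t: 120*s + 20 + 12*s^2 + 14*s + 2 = 12*s^2 + 134*s + 22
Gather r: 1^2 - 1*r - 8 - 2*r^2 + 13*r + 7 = -2*r^2 + 12*r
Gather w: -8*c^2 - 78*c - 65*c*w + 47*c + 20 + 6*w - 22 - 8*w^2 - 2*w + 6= -8*c^2 - 31*c - 8*w^2 + w*(4 - 65*c) + 4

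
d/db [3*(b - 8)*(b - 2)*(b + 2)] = 9*b^2 - 48*b - 12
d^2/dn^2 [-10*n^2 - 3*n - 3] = -20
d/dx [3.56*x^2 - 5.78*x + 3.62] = 7.12*x - 5.78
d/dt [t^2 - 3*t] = 2*t - 3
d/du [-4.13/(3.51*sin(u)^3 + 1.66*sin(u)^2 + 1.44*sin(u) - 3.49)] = (43.4889*sin(u)^2 + 13.7116*sin(u) + 5.9472)*cos(u)/(3.51*sin(u)^3 + 1.66*sin(u)^2 + 1.44*sin(u) - 3.49)^2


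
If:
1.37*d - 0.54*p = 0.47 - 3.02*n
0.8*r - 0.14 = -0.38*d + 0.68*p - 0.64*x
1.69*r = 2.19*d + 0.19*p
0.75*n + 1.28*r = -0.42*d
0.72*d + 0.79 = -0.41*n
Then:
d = -10.89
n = 17.20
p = 67.68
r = -6.50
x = 86.72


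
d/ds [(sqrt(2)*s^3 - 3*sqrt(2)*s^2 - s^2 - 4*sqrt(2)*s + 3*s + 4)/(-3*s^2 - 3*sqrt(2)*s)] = (-sqrt(2)*s^4 - 4*s^3 - 3*sqrt(2)*s^2 + 9*s^2 + 8*s + 4*sqrt(2))/(3*s^2*(s^2 + 2*sqrt(2)*s + 2))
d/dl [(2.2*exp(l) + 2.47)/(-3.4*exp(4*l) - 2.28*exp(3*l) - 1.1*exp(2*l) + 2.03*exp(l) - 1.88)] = (22.44*exp(4*l) + 43.624*exp(3*l) + 19.3148*exp(2*l) + 5.434*exp(l) - 9.1501)*exp(l)/(11.56*exp(8*l) + 15.504*exp(7*l) + 12.6784*exp(6*l) - 8.788*exp(5*l) + 4.7372*exp(4*l) + 4.1068*exp(3*l) + 8.2569*exp(2*l) - 7.6328*exp(l) + 3.5344)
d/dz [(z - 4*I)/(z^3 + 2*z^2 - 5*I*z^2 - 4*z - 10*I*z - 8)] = (-2*z - 2 + I)/(z^4 + z^3*(4 - 2*I) + z^2*(3 - 8*I) + z*(-4 - 8*I) - 4)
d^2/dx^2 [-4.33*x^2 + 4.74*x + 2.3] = -8.66000000000000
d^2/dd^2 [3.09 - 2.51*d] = 0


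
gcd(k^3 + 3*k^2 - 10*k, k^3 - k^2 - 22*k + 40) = k^2 + 3*k - 10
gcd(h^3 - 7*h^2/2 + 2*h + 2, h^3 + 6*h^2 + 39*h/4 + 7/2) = h + 1/2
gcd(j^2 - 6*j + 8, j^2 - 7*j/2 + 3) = j - 2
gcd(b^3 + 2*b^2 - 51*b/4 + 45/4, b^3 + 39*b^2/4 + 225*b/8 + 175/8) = b + 5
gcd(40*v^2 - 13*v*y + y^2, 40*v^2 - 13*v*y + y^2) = 40*v^2 - 13*v*y + y^2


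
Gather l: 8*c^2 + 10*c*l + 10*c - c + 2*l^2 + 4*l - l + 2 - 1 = 8*c^2 + 9*c + 2*l^2 + l*(10*c + 3) + 1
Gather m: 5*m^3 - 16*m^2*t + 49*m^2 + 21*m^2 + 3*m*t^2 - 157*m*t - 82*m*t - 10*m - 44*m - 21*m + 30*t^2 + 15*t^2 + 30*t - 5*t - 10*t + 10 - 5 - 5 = 5*m^3 + m^2*(70 - 16*t) + m*(3*t^2 - 239*t - 75) + 45*t^2 + 15*t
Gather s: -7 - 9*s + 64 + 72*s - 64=63*s - 7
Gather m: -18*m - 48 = -18*m - 48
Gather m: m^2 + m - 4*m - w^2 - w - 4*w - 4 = m^2 - 3*m - w^2 - 5*w - 4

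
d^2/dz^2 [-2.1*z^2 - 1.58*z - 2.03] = -4.20000000000000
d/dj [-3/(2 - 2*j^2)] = -3*j/(j^2 - 1)^2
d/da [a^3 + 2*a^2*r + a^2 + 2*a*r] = 3*a^2 + 4*a*r + 2*a + 2*r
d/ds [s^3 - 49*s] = 3*s^2 - 49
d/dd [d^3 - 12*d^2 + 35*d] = 3*d^2 - 24*d + 35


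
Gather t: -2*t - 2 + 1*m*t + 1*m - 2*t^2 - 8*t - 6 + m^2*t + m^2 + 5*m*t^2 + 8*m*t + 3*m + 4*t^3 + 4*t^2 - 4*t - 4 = m^2 + 4*m + 4*t^3 + t^2*(5*m + 2) + t*(m^2 + 9*m - 14) - 12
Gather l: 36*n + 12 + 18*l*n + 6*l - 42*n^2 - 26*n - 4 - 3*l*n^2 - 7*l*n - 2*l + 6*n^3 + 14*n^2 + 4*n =l*(-3*n^2 + 11*n + 4) + 6*n^3 - 28*n^2 + 14*n + 8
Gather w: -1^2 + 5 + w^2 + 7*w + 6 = w^2 + 7*w + 10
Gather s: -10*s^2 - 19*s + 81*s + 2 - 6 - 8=-10*s^2 + 62*s - 12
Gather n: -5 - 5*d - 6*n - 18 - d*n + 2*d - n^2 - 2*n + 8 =-3*d - n^2 + n*(-d - 8) - 15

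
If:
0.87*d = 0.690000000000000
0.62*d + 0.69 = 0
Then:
No Solution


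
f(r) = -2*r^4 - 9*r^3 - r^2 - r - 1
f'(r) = -8*r^3 - 27*r^2 - 2*r - 1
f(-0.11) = -0.89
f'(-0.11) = -1.10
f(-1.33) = 13.48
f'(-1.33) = -27.28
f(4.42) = -1565.46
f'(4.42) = -1228.13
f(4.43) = -1577.77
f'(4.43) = -1235.24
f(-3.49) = 76.18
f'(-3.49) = 17.19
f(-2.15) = 43.24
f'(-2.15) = -42.00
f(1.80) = -79.52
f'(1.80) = -138.74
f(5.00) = -2406.00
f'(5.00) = -1686.00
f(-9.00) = -6634.00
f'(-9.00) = 3662.00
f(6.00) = -4579.00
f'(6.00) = -2713.00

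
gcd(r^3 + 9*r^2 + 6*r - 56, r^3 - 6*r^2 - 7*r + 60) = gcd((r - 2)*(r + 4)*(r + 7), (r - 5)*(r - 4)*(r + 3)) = 1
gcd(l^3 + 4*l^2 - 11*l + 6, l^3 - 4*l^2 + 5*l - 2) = l^2 - 2*l + 1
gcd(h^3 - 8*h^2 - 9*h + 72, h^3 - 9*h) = h^2 - 9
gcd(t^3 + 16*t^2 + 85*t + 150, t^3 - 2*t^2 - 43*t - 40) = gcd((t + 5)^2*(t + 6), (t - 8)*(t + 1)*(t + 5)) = t + 5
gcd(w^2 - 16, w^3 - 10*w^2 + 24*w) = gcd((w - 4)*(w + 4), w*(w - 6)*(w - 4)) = w - 4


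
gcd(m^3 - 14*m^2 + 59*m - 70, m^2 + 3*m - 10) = m - 2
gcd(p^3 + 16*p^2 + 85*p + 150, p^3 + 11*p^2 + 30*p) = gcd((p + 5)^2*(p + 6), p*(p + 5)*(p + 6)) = p^2 + 11*p + 30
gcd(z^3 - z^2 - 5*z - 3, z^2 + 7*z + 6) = z + 1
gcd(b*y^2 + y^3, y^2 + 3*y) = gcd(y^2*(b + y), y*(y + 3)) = y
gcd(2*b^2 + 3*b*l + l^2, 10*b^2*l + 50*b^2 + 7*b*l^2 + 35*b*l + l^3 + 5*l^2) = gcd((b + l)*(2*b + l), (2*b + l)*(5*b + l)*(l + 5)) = 2*b + l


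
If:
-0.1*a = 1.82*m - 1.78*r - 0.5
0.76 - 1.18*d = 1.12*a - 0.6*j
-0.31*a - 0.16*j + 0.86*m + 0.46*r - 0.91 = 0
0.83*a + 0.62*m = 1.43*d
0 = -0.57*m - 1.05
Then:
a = -3.97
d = -3.10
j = -14.77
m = -1.84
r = -2.39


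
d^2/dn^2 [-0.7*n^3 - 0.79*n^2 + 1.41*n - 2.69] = -4.2*n - 1.58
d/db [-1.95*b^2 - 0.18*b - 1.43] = -3.9*b - 0.18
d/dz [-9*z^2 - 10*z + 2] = -18*z - 10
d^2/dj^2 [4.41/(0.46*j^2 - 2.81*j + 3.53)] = (-1.866312*j^2 + 11.400732*j + 4.41*(0.92*j - 2.81)*(1.84*j - 5.62) - 14.321916)/(0.46*j^2 - 2.81*j + 3.53)^3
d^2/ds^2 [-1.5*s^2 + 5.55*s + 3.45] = -3.00000000000000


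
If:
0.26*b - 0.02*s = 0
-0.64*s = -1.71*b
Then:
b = 0.00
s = 0.00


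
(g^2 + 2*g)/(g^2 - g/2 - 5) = 2*g/(2*g - 5)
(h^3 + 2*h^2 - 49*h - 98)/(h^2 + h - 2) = (h^2 - 49)/(h - 1)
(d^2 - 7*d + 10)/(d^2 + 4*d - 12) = (d - 5)/(d + 6)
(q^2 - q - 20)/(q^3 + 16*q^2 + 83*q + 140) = (q - 5)/(q^2 + 12*q + 35)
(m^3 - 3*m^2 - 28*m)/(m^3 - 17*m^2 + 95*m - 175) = m*(m + 4)/(m^2 - 10*m + 25)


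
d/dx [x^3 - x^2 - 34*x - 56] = 3*x^2 - 2*x - 34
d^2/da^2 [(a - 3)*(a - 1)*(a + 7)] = 6*a + 6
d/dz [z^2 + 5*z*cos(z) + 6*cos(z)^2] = -5*z*sin(z) + 2*z - 6*sin(2*z) + 5*cos(z)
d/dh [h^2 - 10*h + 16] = 2*h - 10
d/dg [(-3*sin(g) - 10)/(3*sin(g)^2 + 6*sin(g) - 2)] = 3*(3*sin(g)^2 + 20*sin(g) + 22)*cos(g)/(3*sin(g)^2 + 6*sin(g) - 2)^2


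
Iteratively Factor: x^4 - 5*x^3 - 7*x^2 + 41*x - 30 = (x - 1)*(x^3 - 4*x^2 - 11*x + 30) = (x - 5)*(x - 1)*(x^2 + x - 6) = (x - 5)*(x - 2)*(x - 1)*(x + 3)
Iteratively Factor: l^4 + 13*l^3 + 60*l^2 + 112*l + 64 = (l + 4)*(l^3 + 9*l^2 + 24*l + 16) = (l + 1)*(l + 4)*(l^2 + 8*l + 16) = (l + 1)*(l + 4)^2*(l + 4)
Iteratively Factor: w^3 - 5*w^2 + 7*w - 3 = (w - 1)*(w^2 - 4*w + 3) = (w - 3)*(w - 1)*(w - 1)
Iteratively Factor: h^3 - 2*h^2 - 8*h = (h + 2)*(h^2 - 4*h) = (h - 4)*(h + 2)*(h)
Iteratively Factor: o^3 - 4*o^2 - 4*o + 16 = (o + 2)*(o^2 - 6*o + 8) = (o - 4)*(o + 2)*(o - 2)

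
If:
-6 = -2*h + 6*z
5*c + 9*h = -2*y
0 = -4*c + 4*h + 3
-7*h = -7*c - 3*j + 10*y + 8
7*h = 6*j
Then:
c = 313/588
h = -32/147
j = -16/63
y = -59/168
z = -473/441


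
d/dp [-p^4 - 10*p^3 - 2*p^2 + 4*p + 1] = -4*p^3 - 30*p^2 - 4*p + 4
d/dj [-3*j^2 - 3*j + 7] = -6*j - 3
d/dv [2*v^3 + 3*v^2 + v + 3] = 6*v^2 + 6*v + 1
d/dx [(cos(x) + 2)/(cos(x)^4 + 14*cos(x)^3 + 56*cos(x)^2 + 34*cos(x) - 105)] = (3*sin(x)^4 - 146*sin(x)^2 + 251*cos(x) + 9*cos(3*x) + 316)*sin(x)/((cos(x) - 1)^2*(cos(x) + 3)^2*(cos(x) + 5)^2*(cos(x) + 7)^2)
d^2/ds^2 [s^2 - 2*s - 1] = 2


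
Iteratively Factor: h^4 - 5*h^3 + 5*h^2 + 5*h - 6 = (h - 2)*(h^3 - 3*h^2 - h + 3) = (h - 2)*(h - 1)*(h^2 - 2*h - 3) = (h - 2)*(h - 1)*(h + 1)*(h - 3)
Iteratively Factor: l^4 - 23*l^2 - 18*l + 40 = (l - 5)*(l^3 + 5*l^2 + 2*l - 8) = (l - 5)*(l + 4)*(l^2 + l - 2) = (l - 5)*(l + 2)*(l + 4)*(l - 1)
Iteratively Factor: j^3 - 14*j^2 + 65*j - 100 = (j - 4)*(j^2 - 10*j + 25) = (j - 5)*(j - 4)*(j - 5)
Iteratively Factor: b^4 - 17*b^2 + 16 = (b + 1)*(b^3 - b^2 - 16*b + 16) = (b + 1)*(b + 4)*(b^2 - 5*b + 4) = (b - 1)*(b + 1)*(b + 4)*(b - 4)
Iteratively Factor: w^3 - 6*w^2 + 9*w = (w - 3)*(w^2 - 3*w) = w*(w - 3)*(w - 3)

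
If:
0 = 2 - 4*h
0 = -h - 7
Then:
No Solution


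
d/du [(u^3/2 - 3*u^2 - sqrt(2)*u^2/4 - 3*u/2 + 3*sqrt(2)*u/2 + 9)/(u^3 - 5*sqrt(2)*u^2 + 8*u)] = (-9*sqrt(2)*u^4 + 12*u^4 - 12*sqrt(2)*u^3 + 44*u^3 - 144*u^2 - 38*sqrt(2)*u^2 + 360*sqrt(2)*u - 288)/(4*u^2*(u^4 - 10*sqrt(2)*u^3 + 66*u^2 - 80*sqrt(2)*u + 64))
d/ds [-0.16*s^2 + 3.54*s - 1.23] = 3.54 - 0.32*s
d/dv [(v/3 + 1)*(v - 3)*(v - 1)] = v^2 - 2*v/3 - 3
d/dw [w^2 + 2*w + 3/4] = 2*w + 2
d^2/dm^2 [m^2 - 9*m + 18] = 2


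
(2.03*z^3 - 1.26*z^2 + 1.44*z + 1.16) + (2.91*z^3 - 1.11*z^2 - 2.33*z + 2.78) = 4.94*z^3 - 2.37*z^2 - 0.89*z + 3.94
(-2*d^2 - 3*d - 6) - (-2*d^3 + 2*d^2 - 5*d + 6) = 2*d^3 - 4*d^2 + 2*d - 12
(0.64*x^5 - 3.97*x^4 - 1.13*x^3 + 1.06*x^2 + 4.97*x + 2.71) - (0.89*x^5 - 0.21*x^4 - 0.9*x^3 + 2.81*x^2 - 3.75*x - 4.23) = -0.25*x^5 - 3.76*x^4 - 0.23*x^3 - 1.75*x^2 + 8.72*x + 6.94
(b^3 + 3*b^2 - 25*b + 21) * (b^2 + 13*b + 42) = b^5 + 16*b^4 + 56*b^3 - 178*b^2 - 777*b + 882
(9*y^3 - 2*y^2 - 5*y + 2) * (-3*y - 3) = -27*y^4 - 21*y^3 + 21*y^2 + 9*y - 6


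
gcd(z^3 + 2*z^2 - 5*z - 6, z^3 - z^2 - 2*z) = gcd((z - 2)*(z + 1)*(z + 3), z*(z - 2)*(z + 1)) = z^2 - z - 2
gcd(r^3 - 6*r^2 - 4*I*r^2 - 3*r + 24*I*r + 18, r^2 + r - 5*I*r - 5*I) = 1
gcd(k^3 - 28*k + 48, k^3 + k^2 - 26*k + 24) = k^2 + 2*k - 24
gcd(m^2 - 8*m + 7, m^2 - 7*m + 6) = m - 1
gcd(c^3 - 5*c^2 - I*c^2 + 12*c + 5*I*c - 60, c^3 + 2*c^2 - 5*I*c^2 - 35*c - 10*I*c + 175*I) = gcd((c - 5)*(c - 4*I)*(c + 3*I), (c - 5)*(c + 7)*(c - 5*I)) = c - 5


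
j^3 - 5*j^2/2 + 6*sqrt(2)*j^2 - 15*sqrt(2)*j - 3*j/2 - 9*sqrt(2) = (j - 3)*(j + 1/2)*(j + 6*sqrt(2))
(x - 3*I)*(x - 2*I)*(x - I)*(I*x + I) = I*x^4 + 6*x^3 + I*x^3 + 6*x^2 - 11*I*x^2 - 6*x - 11*I*x - 6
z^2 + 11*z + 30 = (z + 5)*(z + 6)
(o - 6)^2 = o^2 - 12*o + 36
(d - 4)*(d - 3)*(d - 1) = d^3 - 8*d^2 + 19*d - 12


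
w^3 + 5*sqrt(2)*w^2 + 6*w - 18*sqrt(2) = (w - sqrt(2))*(w + 3*sqrt(2))^2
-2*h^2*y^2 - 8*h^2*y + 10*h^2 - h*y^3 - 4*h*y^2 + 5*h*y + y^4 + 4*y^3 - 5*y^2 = (-2*h + y)*(h + y)*(y - 1)*(y + 5)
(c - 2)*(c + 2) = c^2 - 4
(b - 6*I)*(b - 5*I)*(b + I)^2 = b^4 - 9*I*b^3 - 9*b^2 - 49*I*b + 30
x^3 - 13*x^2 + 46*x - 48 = (x - 8)*(x - 3)*(x - 2)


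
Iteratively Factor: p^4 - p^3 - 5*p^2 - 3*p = (p - 3)*(p^3 + 2*p^2 + p) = (p - 3)*(p + 1)*(p^2 + p) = p*(p - 3)*(p + 1)*(p + 1)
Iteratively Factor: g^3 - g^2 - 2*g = (g - 2)*(g^2 + g) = g*(g - 2)*(g + 1)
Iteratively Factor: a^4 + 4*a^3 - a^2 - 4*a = (a + 4)*(a^3 - a) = a*(a + 4)*(a^2 - 1) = a*(a + 1)*(a + 4)*(a - 1)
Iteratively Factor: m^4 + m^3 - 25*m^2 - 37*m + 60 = (m - 1)*(m^3 + 2*m^2 - 23*m - 60) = (m - 1)*(m + 3)*(m^2 - m - 20) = (m - 5)*(m - 1)*(m + 3)*(m + 4)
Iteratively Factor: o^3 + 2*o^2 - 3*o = (o)*(o^2 + 2*o - 3) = o*(o + 3)*(o - 1)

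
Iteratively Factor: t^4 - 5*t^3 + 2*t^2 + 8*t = (t + 1)*(t^3 - 6*t^2 + 8*t) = (t - 2)*(t + 1)*(t^2 - 4*t) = (t - 4)*(t - 2)*(t + 1)*(t)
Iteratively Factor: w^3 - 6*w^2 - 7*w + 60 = (w + 3)*(w^2 - 9*w + 20) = (w - 5)*(w + 3)*(w - 4)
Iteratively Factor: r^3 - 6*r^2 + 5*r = (r - 5)*(r^2 - r) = (r - 5)*(r - 1)*(r)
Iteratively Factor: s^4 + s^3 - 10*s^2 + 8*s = (s - 2)*(s^3 + 3*s^2 - 4*s) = (s - 2)*(s + 4)*(s^2 - s) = (s - 2)*(s - 1)*(s + 4)*(s)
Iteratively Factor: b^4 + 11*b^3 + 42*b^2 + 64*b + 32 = (b + 4)*(b^3 + 7*b^2 + 14*b + 8) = (b + 1)*(b + 4)*(b^2 + 6*b + 8) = (b + 1)*(b + 2)*(b + 4)*(b + 4)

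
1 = 1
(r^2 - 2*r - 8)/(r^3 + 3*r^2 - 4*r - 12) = (r - 4)/(r^2 + r - 6)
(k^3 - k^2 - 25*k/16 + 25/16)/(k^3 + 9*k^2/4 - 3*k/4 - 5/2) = (k - 5/4)/(k + 2)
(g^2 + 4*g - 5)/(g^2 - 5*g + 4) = (g + 5)/(g - 4)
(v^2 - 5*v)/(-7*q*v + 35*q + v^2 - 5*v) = -v/(7*q - v)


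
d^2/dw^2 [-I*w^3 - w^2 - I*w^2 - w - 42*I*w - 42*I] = -6*I*w - 2 - 2*I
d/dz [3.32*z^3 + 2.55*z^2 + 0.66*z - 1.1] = 9.96*z^2 + 5.1*z + 0.66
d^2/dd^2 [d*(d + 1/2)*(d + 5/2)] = 6*d + 6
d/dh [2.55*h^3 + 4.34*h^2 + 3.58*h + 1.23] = 7.65*h^2 + 8.68*h + 3.58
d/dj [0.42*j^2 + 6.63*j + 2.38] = 0.84*j + 6.63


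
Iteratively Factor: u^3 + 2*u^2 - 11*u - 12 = (u + 4)*(u^2 - 2*u - 3) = (u + 1)*(u + 4)*(u - 3)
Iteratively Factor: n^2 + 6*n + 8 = (n + 2)*(n + 4)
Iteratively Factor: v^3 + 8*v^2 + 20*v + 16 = (v + 2)*(v^2 + 6*v + 8) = (v + 2)*(v + 4)*(v + 2)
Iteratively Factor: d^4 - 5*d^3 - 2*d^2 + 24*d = (d)*(d^3 - 5*d^2 - 2*d + 24) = d*(d - 3)*(d^2 - 2*d - 8) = d*(d - 4)*(d - 3)*(d + 2)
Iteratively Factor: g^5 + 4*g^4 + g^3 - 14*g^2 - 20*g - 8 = (g - 2)*(g^4 + 6*g^3 + 13*g^2 + 12*g + 4) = (g - 2)*(g + 1)*(g^3 + 5*g^2 + 8*g + 4) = (g - 2)*(g + 1)*(g + 2)*(g^2 + 3*g + 2) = (g - 2)*(g + 1)^2*(g + 2)*(g + 2)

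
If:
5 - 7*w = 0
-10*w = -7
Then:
No Solution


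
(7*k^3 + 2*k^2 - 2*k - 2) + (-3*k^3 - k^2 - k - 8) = 4*k^3 + k^2 - 3*k - 10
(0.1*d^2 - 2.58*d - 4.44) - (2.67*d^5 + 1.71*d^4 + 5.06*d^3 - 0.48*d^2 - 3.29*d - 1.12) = -2.67*d^5 - 1.71*d^4 - 5.06*d^3 + 0.58*d^2 + 0.71*d - 3.32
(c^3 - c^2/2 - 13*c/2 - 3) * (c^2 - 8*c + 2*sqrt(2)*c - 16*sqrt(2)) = c^5 - 17*c^4/2 + 2*sqrt(2)*c^4 - 17*sqrt(2)*c^3 - 5*c^3/2 - 5*sqrt(2)*c^2 + 49*c^2 + 24*c + 98*sqrt(2)*c + 48*sqrt(2)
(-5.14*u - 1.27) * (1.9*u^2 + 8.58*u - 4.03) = -9.766*u^3 - 46.5142*u^2 + 9.8176*u + 5.1181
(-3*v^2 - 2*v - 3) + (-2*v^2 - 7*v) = -5*v^2 - 9*v - 3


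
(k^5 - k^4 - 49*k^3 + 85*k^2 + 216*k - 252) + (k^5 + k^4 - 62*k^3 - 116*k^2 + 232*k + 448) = 2*k^5 - 111*k^3 - 31*k^2 + 448*k + 196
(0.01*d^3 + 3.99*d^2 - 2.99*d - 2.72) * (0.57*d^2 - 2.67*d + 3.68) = 0.0057*d^5 + 2.2476*d^4 - 12.3208*d^3 + 21.1161*d^2 - 3.7408*d - 10.0096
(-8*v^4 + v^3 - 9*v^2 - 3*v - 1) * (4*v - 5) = -32*v^5 + 44*v^4 - 41*v^3 + 33*v^2 + 11*v + 5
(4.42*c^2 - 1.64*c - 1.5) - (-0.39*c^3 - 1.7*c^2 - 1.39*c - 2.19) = 0.39*c^3 + 6.12*c^2 - 0.25*c + 0.69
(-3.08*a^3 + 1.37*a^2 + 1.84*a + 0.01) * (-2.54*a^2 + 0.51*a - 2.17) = 7.8232*a^5 - 5.0506*a^4 + 2.7087*a^3 - 2.0599*a^2 - 3.9877*a - 0.0217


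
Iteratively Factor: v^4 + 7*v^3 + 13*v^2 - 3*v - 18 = (v + 2)*(v^3 + 5*v^2 + 3*v - 9) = (v + 2)*(v + 3)*(v^2 + 2*v - 3) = (v + 2)*(v + 3)^2*(v - 1)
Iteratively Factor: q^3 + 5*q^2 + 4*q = (q + 1)*(q^2 + 4*q) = q*(q + 1)*(q + 4)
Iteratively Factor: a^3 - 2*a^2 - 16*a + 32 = (a - 4)*(a^2 + 2*a - 8) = (a - 4)*(a + 4)*(a - 2)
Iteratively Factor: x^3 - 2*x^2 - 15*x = (x - 5)*(x^2 + 3*x) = (x - 5)*(x + 3)*(x)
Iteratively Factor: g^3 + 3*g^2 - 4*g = (g + 4)*(g^2 - g) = (g - 1)*(g + 4)*(g)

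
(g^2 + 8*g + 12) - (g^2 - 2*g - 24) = 10*g + 36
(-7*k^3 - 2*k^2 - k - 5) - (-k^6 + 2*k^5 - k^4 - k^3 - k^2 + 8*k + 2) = k^6 - 2*k^5 + k^4 - 6*k^3 - k^2 - 9*k - 7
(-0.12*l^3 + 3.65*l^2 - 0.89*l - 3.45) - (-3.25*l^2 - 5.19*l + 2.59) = -0.12*l^3 + 6.9*l^2 + 4.3*l - 6.04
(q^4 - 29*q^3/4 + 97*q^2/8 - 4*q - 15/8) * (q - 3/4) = q^5 - 8*q^4 + 281*q^3/16 - 419*q^2/32 + 9*q/8 + 45/32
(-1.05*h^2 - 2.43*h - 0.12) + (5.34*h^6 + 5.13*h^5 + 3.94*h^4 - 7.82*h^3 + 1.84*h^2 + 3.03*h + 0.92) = 5.34*h^6 + 5.13*h^5 + 3.94*h^4 - 7.82*h^3 + 0.79*h^2 + 0.6*h + 0.8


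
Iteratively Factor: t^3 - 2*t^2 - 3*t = (t - 3)*(t^2 + t) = t*(t - 3)*(t + 1)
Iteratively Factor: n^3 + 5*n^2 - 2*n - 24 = (n + 3)*(n^2 + 2*n - 8) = (n + 3)*(n + 4)*(n - 2)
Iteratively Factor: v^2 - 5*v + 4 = (v - 1)*(v - 4)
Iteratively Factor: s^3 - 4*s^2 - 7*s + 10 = (s + 2)*(s^2 - 6*s + 5) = (s - 5)*(s + 2)*(s - 1)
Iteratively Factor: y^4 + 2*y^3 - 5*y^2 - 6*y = (y + 1)*(y^3 + y^2 - 6*y) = (y - 2)*(y + 1)*(y^2 + 3*y) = y*(y - 2)*(y + 1)*(y + 3)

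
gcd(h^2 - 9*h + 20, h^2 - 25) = h - 5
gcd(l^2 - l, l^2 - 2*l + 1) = l - 1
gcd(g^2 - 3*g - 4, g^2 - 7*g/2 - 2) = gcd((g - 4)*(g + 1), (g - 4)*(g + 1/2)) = g - 4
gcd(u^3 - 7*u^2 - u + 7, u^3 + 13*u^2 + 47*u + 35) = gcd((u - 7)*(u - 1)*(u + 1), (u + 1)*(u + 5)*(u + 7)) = u + 1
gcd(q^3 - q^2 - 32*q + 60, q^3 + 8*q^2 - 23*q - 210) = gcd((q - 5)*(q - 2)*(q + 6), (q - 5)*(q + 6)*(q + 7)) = q^2 + q - 30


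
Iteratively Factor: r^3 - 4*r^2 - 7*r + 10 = (r - 5)*(r^2 + r - 2) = (r - 5)*(r + 2)*(r - 1)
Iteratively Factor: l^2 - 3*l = (l - 3)*(l)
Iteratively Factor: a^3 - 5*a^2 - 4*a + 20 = (a + 2)*(a^2 - 7*a + 10) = (a - 2)*(a + 2)*(a - 5)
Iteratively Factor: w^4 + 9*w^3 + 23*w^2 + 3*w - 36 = (w + 3)*(w^3 + 6*w^2 + 5*w - 12) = (w + 3)^2*(w^2 + 3*w - 4) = (w + 3)^2*(w + 4)*(w - 1)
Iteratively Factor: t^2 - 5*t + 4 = (t - 4)*(t - 1)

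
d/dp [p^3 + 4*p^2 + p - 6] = 3*p^2 + 8*p + 1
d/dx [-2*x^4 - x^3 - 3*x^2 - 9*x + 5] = -8*x^3 - 3*x^2 - 6*x - 9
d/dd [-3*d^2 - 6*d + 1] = -6*d - 6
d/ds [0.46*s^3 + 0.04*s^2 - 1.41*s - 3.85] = 1.38*s^2 + 0.08*s - 1.41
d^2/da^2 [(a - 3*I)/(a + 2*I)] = -10*I/(a + 2*I)^3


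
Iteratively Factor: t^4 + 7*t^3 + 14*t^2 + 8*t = (t)*(t^3 + 7*t^2 + 14*t + 8) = t*(t + 4)*(t^2 + 3*t + 2) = t*(t + 2)*(t + 4)*(t + 1)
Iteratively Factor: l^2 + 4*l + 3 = (l + 3)*(l + 1)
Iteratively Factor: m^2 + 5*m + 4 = (m + 4)*(m + 1)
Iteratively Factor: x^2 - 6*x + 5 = (x - 1)*(x - 5)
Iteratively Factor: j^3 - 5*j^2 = (j)*(j^2 - 5*j) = j*(j - 5)*(j)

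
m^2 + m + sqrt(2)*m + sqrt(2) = (m + 1)*(m + sqrt(2))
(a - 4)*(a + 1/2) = a^2 - 7*a/2 - 2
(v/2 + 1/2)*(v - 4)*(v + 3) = v^3/2 - 13*v/2 - 6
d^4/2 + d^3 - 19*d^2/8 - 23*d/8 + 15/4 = (d/2 + 1)*(d - 3/2)*(d - 1)*(d + 5/2)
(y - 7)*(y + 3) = y^2 - 4*y - 21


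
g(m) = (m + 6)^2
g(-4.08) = 3.69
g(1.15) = 51.12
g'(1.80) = 15.60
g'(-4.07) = 3.86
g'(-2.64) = 6.72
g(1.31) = 53.44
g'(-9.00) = -6.00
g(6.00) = 144.00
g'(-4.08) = 3.84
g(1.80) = 60.84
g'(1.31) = 14.62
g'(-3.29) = 5.42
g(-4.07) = 3.72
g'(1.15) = 14.30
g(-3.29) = 7.34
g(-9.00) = 9.00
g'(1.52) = 15.04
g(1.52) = 56.55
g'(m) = 2*m + 12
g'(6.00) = 24.00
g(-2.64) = 11.29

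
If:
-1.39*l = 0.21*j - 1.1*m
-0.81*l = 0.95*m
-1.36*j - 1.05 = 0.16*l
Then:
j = -0.78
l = 0.07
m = -0.06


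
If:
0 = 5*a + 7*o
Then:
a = -7*o/5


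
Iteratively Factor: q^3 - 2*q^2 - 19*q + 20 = (q - 5)*(q^2 + 3*q - 4) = (q - 5)*(q + 4)*(q - 1)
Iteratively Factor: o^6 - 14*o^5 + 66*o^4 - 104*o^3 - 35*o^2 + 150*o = (o - 2)*(o^5 - 12*o^4 + 42*o^3 - 20*o^2 - 75*o) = (o - 5)*(o - 2)*(o^4 - 7*o^3 + 7*o^2 + 15*o) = (o - 5)^2*(o - 2)*(o^3 - 2*o^2 - 3*o) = (o - 5)^2*(o - 2)*(o + 1)*(o^2 - 3*o) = o*(o - 5)^2*(o - 2)*(o + 1)*(o - 3)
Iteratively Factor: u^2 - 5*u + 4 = (u - 4)*(u - 1)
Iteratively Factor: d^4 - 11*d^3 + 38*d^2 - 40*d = (d - 2)*(d^3 - 9*d^2 + 20*d) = (d - 5)*(d - 2)*(d^2 - 4*d) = d*(d - 5)*(d - 2)*(d - 4)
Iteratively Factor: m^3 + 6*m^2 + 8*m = (m + 4)*(m^2 + 2*m) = m*(m + 4)*(m + 2)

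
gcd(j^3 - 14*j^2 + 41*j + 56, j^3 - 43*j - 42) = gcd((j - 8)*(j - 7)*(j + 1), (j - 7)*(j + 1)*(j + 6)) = j^2 - 6*j - 7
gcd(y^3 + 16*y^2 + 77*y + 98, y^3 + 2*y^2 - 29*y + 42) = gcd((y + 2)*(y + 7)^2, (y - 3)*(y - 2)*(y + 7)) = y + 7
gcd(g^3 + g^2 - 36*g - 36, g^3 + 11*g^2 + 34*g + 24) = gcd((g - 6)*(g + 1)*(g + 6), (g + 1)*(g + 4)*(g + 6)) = g^2 + 7*g + 6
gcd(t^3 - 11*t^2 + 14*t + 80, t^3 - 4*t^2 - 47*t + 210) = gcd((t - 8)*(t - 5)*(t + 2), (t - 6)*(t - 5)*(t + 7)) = t - 5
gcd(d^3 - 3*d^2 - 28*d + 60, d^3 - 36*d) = d - 6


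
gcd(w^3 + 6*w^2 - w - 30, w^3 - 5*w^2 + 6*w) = w - 2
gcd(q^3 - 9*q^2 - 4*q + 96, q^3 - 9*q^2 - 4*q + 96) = q^3 - 9*q^2 - 4*q + 96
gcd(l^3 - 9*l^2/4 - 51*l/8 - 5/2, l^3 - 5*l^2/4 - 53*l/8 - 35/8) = l + 5/4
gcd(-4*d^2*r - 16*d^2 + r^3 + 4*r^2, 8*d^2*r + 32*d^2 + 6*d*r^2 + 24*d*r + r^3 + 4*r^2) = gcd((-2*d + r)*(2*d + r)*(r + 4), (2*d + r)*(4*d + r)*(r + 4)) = 2*d*r + 8*d + r^2 + 4*r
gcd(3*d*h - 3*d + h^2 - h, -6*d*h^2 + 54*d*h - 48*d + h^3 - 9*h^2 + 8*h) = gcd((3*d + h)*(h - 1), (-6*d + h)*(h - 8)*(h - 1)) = h - 1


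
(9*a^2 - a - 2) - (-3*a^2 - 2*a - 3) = 12*a^2 + a + 1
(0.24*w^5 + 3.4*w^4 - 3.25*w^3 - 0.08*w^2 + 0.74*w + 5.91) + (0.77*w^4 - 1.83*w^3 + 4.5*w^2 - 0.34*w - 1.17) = 0.24*w^5 + 4.17*w^4 - 5.08*w^3 + 4.42*w^2 + 0.4*w + 4.74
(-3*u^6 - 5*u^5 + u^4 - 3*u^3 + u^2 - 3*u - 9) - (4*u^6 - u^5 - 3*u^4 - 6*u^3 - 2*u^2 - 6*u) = -7*u^6 - 4*u^5 + 4*u^4 + 3*u^3 + 3*u^2 + 3*u - 9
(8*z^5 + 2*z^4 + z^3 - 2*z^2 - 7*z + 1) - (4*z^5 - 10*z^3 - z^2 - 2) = 4*z^5 + 2*z^4 + 11*z^3 - z^2 - 7*z + 3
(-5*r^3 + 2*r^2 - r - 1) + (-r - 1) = -5*r^3 + 2*r^2 - 2*r - 2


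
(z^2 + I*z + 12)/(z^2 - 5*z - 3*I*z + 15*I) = (z + 4*I)/(z - 5)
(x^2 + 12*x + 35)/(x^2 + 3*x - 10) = (x + 7)/(x - 2)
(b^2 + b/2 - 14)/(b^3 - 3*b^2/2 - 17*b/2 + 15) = (2*b^2 + b - 28)/(2*b^3 - 3*b^2 - 17*b + 30)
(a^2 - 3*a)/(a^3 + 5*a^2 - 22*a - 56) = a*(a - 3)/(a^3 + 5*a^2 - 22*a - 56)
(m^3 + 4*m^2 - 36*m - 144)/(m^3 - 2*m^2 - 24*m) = (m + 6)/m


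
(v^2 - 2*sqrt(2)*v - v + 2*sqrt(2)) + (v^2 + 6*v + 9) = 2*v^2 - 2*sqrt(2)*v + 5*v + 2*sqrt(2) + 9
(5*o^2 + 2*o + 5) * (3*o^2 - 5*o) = 15*o^4 - 19*o^3 + 5*o^2 - 25*o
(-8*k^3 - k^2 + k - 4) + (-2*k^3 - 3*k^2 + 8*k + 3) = -10*k^3 - 4*k^2 + 9*k - 1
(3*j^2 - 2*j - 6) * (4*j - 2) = 12*j^3 - 14*j^2 - 20*j + 12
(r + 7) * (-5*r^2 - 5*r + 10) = -5*r^3 - 40*r^2 - 25*r + 70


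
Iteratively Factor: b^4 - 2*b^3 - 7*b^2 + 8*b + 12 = (b + 2)*(b^3 - 4*b^2 + b + 6) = (b - 2)*(b + 2)*(b^2 - 2*b - 3) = (b - 2)*(b + 1)*(b + 2)*(b - 3)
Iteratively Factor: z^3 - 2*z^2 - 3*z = (z + 1)*(z^2 - 3*z) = (z - 3)*(z + 1)*(z)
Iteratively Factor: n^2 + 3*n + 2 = (n + 1)*(n + 2)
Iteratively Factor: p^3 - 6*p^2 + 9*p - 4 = (p - 1)*(p^2 - 5*p + 4) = (p - 1)^2*(p - 4)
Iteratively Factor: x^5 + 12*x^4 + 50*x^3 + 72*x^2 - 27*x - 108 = (x + 3)*(x^4 + 9*x^3 + 23*x^2 + 3*x - 36) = (x + 3)^2*(x^3 + 6*x^2 + 5*x - 12) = (x + 3)^3*(x^2 + 3*x - 4) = (x - 1)*(x + 3)^3*(x + 4)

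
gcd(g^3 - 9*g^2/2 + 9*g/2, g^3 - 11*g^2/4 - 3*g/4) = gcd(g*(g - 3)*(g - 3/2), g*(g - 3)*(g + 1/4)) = g^2 - 3*g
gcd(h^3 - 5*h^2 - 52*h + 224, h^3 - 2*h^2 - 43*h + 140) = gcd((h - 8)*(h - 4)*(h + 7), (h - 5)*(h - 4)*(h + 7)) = h^2 + 3*h - 28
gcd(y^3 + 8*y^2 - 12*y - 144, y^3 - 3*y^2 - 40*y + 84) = y + 6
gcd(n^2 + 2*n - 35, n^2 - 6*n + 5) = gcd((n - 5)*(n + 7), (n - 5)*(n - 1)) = n - 5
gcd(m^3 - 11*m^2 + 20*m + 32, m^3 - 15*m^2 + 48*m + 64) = m^2 - 7*m - 8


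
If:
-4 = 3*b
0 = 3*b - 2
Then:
No Solution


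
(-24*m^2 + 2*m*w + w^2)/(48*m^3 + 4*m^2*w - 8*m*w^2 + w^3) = (6*m + w)/(-12*m^2 - 4*m*w + w^2)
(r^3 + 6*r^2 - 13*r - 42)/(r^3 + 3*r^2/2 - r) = 2*(r^2 + 4*r - 21)/(r*(2*r - 1))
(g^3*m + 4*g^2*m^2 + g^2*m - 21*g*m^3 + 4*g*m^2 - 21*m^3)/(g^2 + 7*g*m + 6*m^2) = m*(g^3 + 4*g^2*m + g^2 - 21*g*m^2 + 4*g*m - 21*m^2)/(g^2 + 7*g*m + 6*m^2)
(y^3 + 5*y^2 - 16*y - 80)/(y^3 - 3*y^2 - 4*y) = (y^2 + 9*y + 20)/(y*(y + 1))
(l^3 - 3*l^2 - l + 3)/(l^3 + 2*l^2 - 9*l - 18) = (l^2 - 1)/(l^2 + 5*l + 6)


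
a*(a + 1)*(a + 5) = a^3 + 6*a^2 + 5*a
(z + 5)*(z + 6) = z^2 + 11*z + 30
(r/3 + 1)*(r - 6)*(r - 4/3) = r^3/3 - 13*r^2/9 - 14*r/3 + 8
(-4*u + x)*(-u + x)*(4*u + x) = 16*u^3 - 16*u^2*x - u*x^2 + x^3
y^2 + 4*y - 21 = (y - 3)*(y + 7)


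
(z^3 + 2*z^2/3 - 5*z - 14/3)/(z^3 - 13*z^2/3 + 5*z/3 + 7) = (z + 2)/(z - 3)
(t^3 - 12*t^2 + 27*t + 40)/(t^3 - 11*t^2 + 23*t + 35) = (t - 8)/(t - 7)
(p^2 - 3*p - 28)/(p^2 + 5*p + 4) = (p - 7)/(p + 1)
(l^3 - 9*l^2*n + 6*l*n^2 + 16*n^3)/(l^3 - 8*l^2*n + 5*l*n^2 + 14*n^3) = (l - 8*n)/(l - 7*n)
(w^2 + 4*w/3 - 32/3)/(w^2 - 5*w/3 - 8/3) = (w + 4)/(w + 1)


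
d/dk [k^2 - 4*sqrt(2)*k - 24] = 2*k - 4*sqrt(2)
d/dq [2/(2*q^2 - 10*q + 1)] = 4*(5 - 2*q)/(2*q^2 - 10*q + 1)^2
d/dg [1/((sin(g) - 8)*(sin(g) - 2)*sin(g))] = (-3*cos(g) + 20/tan(g) - 16*cos(g)/sin(g)^2)/((sin(g) - 8)^2*(sin(g) - 2)^2)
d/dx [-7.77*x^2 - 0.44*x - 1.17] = -15.54*x - 0.44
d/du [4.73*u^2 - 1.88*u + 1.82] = 9.46*u - 1.88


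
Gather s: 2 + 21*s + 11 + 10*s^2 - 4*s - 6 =10*s^2 + 17*s + 7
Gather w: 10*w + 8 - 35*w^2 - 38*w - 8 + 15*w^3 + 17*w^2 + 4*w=15*w^3 - 18*w^2 - 24*w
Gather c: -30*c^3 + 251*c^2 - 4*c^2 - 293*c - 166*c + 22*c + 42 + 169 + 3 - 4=-30*c^3 + 247*c^2 - 437*c + 210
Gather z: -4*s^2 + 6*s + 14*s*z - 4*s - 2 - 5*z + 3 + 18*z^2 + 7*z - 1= -4*s^2 + 2*s + 18*z^2 + z*(14*s + 2)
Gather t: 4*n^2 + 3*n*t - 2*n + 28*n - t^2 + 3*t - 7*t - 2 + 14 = 4*n^2 + 26*n - t^2 + t*(3*n - 4) + 12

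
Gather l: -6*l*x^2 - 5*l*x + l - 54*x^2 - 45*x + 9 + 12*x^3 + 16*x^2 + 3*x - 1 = l*(-6*x^2 - 5*x + 1) + 12*x^3 - 38*x^2 - 42*x + 8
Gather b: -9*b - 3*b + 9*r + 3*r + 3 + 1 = -12*b + 12*r + 4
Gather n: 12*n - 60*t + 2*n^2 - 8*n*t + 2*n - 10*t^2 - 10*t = 2*n^2 + n*(14 - 8*t) - 10*t^2 - 70*t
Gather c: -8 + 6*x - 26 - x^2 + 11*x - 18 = -x^2 + 17*x - 52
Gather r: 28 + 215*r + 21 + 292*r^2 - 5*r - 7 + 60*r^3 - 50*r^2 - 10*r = 60*r^3 + 242*r^2 + 200*r + 42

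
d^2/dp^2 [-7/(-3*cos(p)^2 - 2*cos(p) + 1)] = 7*(-72*sin(p)^4 + 68*sin(p)^2 + 41*cos(p) - 9*cos(3*p) + 32)/(2*(cos(p) + 1)^3*(3*cos(p) - 1)^3)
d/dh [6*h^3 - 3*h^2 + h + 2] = 18*h^2 - 6*h + 1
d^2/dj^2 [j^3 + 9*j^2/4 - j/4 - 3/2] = 6*j + 9/2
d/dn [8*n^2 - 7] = 16*n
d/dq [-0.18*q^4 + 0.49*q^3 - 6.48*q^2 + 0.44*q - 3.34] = -0.72*q^3 + 1.47*q^2 - 12.96*q + 0.44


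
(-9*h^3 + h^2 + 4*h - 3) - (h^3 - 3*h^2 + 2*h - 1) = -10*h^3 + 4*h^2 + 2*h - 2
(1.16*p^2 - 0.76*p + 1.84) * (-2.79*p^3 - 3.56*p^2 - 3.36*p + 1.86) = -3.2364*p^5 - 2.0092*p^4 - 6.3256*p^3 - 1.8392*p^2 - 7.596*p + 3.4224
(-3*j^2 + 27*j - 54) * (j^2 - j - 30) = -3*j^4 + 30*j^3 + 9*j^2 - 756*j + 1620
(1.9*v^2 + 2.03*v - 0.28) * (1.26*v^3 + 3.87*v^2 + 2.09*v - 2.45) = 2.394*v^5 + 9.9108*v^4 + 11.4743*v^3 - 1.4959*v^2 - 5.5587*v + 0.686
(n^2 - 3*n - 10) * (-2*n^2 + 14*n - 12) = -2*n^4 + 20*n^3 - 34*n^2 - 104*n + 120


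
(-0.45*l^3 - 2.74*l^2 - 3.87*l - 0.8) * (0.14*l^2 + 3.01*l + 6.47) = -0.063*l^5 - 1.7381*l^4 - 11.7007*l^3 - 29.4885*l^2 - 27.4469*l - 5.176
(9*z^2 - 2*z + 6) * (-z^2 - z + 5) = -9*z^4 - 7*z^3 + 41*z^2 - 16*z + 30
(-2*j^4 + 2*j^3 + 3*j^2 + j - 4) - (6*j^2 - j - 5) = -2*j^4 + 2*j^3 - 3*j^2 + 2*j + 1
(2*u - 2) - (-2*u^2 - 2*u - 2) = 2*u^2 + 4*u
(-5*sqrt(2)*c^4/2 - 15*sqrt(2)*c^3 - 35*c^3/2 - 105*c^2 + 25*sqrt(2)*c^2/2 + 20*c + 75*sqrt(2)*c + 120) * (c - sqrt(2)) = -5*sqrt(2)*c^5/2 - 15*sqrt(2)*c^4 - 25*c^4/2 - 75*c^3 + 30*sqrt(2)*c^3 - 5*c^2 + 180*sqrt(2)*c^2 - 30*c - 20*sqrt(2)*c - 120*sqrt(2)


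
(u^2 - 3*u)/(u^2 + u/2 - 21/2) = 2*u/(2*u + 7)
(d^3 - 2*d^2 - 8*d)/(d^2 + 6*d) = (d^2 - 2*d - 8)/(d + 6)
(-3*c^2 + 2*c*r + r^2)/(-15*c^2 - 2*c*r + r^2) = (-c + r)/(-5*c + r)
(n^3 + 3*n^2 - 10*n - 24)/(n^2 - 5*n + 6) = (n^2 + 6*n + 8)/(n - 2)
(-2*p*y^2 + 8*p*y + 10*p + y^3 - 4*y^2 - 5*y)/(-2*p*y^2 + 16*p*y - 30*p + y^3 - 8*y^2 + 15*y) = (y + 1)/(y - 3)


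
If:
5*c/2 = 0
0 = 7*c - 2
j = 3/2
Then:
No Solution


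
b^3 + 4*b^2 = b^2*(b + 4)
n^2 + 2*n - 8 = (n - 2)*(n + 4)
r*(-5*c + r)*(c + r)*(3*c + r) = -15*c^3*r - 17*c^2*r^2 - c*r^3 + r^4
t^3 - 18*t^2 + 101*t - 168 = (t - 8)*(t - 7)*(t - 3)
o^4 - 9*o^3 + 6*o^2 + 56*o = o*(o - 7)*(o - 4)*(o + 2)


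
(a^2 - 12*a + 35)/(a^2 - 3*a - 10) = (a - 7)/(a + 2)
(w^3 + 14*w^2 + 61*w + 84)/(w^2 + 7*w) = w + 7 + 12/w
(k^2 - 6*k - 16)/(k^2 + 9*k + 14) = (k - 8)/(k + 7)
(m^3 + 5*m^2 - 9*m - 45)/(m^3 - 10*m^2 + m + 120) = (m^2 + 2*m - 15)/(m^2 - 13*m + 40)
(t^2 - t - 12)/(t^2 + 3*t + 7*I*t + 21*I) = (t - 4)/(t + 7*I)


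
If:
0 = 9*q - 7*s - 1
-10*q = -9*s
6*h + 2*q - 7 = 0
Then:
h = 59/66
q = 9/11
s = 10/11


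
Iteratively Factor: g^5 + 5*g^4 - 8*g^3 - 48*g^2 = (g)*(g^4 + 5*g^3 - 8*g^2 - 48*g) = g*(g - 3)*(g^3 + 8*g^2 + 16*g) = g*(g - 3)*(g + 4)*(g^2 + 4*g) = g^2*(g - 3)*(g + 4)*(g + 4)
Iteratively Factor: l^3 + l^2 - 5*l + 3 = (l - 1)*(l^2 + 2*l - 3) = (l - 1)^2*(l + 3)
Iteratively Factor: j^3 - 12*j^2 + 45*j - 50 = (j - 5)*(j^2 - 7*j + 10) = (j - 5)^2*(j - 2)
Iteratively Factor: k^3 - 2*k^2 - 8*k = (k + 2)*(k^2 - 4*k) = k*(k + 2)*(k - 4)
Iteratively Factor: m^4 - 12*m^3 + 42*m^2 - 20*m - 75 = (m - 3)*(m^3 - 9*m^2 + 15*m + 25) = (m - 5)*(m - 3)*(m^2 - 4*m - 5) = (m - 5)*(m - 3)*(m + 1)*(m - 5)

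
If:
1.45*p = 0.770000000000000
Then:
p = 0.53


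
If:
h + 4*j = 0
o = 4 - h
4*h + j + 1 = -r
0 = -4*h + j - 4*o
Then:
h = -64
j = 16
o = 68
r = 239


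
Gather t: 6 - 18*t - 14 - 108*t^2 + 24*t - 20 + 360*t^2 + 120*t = 252*t^2 + 126*t - 28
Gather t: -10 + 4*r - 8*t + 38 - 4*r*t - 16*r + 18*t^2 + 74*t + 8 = -12*r + 18*t^2 + t*(66 - 4*r) + 36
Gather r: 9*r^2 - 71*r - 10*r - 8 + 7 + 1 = 9*r^2 - 81*r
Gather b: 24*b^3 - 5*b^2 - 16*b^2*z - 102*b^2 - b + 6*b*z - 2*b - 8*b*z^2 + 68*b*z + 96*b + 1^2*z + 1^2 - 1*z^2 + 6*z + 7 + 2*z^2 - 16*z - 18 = 24*b^3 + b^2*(-16*z - 107) + b*(-8*z^2 + 74*z + 93) + z^2 - 9*z - 10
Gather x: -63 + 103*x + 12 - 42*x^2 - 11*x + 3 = -42*x^2 + 92*x - 48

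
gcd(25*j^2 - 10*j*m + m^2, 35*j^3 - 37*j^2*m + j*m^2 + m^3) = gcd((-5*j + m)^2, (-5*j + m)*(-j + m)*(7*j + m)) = 5*j - m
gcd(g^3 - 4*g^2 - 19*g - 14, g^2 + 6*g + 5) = g + 1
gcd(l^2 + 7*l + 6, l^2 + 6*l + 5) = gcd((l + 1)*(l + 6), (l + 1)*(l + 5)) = l + 1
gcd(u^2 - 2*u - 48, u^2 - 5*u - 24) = u - 8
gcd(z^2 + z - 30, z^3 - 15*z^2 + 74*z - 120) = z - 5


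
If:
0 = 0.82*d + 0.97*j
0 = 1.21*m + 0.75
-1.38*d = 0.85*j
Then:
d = 0.00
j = 0.00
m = -0.62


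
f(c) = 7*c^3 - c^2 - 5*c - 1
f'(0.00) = -5.00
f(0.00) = -1.00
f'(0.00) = -5.00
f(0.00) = -1.00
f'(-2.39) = 119.73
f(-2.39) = -90.33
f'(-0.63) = 4.59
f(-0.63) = 0.00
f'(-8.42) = 1500.66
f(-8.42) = -4208.43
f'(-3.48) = 256.28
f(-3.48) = -290.72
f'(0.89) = 9.85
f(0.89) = -1.31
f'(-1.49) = 44.60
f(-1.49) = -18.93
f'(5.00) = 510.00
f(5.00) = 824.00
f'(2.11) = 84.27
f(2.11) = 49.76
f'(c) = 21*c^2 - 2*c - 5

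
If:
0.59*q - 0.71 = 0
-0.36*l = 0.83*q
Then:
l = -2.77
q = 1.20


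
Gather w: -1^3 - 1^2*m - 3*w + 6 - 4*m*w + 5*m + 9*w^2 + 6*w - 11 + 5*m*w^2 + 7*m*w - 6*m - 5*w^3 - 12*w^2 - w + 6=-2*m - 5*w^3 + w^2*(5*m - 3) + w*(3*m + 2)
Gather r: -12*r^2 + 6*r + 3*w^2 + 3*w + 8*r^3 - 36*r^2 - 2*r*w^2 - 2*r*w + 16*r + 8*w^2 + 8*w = 8*r^3 - 48*r^2 + r*(-2*w^2 - 2*w + 22) + 11*w^2 + 11*w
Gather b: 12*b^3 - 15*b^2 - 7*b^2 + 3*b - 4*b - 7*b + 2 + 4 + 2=12*b^3 - 22*b^2 - 8*b + 8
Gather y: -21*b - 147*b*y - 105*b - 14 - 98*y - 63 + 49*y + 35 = -126*b + y*(-147*b - 49) - 42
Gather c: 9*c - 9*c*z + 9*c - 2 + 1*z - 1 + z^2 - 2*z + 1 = c*(18 - 9*z) + z^2 - z - 2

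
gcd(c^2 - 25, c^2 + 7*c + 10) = c + 5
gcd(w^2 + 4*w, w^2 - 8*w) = w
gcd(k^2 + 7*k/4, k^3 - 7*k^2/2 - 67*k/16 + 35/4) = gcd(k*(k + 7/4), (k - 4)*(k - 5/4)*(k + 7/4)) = k + 7/4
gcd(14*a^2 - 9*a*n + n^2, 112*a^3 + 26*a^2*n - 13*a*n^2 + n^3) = 7*a - n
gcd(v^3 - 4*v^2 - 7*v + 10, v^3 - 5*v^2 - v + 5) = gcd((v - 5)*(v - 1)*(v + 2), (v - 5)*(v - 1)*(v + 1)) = v^2 - 6*v + 5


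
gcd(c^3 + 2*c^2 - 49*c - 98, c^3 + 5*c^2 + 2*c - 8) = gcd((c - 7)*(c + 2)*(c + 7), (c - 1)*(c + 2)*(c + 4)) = c + 2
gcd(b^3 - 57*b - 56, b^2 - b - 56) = b^2 - b - 56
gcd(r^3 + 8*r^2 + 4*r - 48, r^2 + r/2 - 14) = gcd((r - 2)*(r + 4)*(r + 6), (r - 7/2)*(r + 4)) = r + 4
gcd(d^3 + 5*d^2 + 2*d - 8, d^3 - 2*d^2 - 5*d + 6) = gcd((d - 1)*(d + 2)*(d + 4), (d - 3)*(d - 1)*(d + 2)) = d^2 + d - 2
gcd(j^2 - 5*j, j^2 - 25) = j - 5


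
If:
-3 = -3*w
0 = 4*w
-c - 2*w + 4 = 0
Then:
No Solution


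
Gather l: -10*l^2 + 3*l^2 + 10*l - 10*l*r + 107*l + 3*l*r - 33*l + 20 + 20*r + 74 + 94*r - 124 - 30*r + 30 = -7*l^2 + l*(84 - 7*r) + 84*r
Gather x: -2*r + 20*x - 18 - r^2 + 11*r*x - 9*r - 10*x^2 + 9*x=-r^2 - 11*r - 10*x^2 + x*(11*r + 29) - 18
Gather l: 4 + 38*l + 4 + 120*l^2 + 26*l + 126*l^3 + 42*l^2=126*l^3 + 162*l^2 + 64*l + 8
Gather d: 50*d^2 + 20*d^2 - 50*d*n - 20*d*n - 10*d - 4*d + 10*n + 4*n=70*d^2 + d*(-70*n - 14) + 14*n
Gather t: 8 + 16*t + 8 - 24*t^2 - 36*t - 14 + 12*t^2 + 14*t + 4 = -12*t^2 - 6*t + 6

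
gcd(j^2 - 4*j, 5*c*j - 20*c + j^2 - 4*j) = j - 4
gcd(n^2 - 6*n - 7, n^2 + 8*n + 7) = n + 1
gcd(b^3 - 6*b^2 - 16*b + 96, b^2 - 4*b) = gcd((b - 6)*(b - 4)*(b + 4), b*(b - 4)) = b - 4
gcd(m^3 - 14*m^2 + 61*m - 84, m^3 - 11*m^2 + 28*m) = m^2 - 11*m + 28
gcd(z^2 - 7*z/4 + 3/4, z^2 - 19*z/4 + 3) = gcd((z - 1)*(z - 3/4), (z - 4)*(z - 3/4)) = z - 3/4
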